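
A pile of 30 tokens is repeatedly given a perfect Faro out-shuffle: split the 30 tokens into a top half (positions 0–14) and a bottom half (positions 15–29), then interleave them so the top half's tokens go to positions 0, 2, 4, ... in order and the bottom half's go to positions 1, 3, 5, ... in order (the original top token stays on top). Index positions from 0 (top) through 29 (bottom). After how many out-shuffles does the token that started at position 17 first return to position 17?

Follow position 17 under repeated out-shuffles:
17 → 5 → 10 → 20 → 11 → 22 → 15 → 1 → ... → 17 (length 28)
It first returns after 28 out-shuffles.

28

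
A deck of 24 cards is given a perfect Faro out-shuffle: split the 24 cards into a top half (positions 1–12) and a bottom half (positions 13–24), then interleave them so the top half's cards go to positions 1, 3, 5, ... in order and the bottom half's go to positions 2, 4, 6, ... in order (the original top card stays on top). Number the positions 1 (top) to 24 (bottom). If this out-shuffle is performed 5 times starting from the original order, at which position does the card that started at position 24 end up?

Position 24 is a fixed point of every out-shuffle, so the card never moves.

24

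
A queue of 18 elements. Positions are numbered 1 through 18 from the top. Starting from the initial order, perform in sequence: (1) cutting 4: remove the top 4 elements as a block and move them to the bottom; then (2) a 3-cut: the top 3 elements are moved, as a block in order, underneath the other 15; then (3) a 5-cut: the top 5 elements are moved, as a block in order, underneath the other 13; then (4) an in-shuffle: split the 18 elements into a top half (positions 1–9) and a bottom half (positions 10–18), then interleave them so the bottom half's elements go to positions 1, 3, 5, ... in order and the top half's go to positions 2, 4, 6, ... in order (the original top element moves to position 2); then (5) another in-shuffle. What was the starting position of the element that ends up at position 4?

13

Undo the operations in reverse order, starting from position 4:
  undo op 5 (in-shuffle, from top half): 4 ← 2
  undo op 4 (in-shuffle, from top half): 2 ← 1
  undo op 3 (cut 5): 1 ← 6
  undo op 2 (cut 3): 6 ← 9
  undo op 1 (cut 4): 9 ← 13
So the element at position 4 came from original position 13.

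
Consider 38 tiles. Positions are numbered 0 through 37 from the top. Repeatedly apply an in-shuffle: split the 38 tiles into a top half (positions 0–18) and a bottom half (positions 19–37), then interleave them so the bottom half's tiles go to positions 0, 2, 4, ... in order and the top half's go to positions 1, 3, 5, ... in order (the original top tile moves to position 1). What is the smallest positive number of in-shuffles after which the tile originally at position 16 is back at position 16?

12

Follow position 16 under repeated in-shuffles:
16 → 33 → 28 → 18 → 37 → 36 → 34 → 30 → 22 → 6 → 13 → 27 → 16
It first returns after 12 in-shuffles.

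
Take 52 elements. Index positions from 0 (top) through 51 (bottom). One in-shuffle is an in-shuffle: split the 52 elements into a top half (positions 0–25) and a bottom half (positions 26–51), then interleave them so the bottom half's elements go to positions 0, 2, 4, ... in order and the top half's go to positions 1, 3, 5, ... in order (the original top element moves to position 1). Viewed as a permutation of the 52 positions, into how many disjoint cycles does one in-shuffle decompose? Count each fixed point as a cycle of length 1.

Trace each unvisited position around until it returns:
(0 1 3 7 15 31 ... len 52)
1 cycle in total.

1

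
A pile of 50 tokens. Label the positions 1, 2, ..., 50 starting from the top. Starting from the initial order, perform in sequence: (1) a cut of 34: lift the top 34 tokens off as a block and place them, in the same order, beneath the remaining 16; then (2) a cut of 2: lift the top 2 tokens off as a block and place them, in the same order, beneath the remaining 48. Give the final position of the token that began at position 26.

Track the token from position 26 forward through each operation:
  after op 1 (cut 34): 26 → 42
  after op 2 (cut 2): 42 → 40

40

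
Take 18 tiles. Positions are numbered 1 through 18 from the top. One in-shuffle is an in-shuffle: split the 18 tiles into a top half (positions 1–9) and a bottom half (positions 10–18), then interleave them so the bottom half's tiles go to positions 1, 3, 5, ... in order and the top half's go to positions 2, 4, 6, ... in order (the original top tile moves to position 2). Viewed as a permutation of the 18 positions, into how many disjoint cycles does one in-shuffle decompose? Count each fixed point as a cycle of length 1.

Trace each unvisited position around until it returns:
(1 2 4 8 16 13 ... len 18)
1 cycle in total.

1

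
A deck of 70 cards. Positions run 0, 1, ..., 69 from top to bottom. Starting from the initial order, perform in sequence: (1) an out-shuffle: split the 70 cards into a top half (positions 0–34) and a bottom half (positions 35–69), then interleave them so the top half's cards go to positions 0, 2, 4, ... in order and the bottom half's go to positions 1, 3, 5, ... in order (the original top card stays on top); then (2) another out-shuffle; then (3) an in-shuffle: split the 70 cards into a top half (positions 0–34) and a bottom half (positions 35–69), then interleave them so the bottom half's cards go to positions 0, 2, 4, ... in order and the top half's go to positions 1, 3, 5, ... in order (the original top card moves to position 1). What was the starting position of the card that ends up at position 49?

6

Undo the operations in reverse order, starting from position 49:
  undo op 3 (in-shuffle, from top half): 49 ← 24
  undo op 2 (out-shuffle, from top half): 24 ← 12
  undo op 1 (out-shuffle, from top half): 12 ← 6
So the card at position 49 came from original position 6.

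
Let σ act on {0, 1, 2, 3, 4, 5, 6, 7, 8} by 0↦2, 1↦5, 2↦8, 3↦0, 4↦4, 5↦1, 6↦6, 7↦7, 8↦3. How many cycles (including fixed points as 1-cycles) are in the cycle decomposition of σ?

5

Cycle decomposition: (0 2 8 3) (1 5) (4) (6) (7).
5 cycles.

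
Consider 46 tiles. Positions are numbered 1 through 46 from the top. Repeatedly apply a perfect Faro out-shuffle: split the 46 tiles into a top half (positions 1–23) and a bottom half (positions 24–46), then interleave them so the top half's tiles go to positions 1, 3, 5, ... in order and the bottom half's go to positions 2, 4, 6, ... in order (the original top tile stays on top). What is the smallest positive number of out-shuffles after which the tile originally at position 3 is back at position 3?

Follow position 3 under repeated out-shuffles:
3 → 5 → 9 → 17 → 33 → 20 → 39 → 32 → 18 → 35 → 24 → 2 → 3
It first returns after 12 out-shuffles.

12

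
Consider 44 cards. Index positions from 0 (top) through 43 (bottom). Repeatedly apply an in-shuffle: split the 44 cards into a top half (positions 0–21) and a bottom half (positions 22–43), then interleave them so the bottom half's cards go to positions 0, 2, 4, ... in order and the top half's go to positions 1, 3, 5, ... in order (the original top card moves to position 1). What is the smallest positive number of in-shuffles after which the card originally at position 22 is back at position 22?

12

Follow position 22 under repeated in-shuffles:
22 → 0 → 1 → 3 → 7 → 15 → 31 → 18 → 37 → 30 → 16 → 33 → 22
It first returns after 12 in-shuffles.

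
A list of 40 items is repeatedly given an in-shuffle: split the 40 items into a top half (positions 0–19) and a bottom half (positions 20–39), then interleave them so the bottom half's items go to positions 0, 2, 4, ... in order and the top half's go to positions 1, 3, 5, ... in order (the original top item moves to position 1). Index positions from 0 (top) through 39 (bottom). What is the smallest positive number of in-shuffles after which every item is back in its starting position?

The in-shuffle permutes the 40 positions with cycle lengths [20, 20].
Every item is home exactly when every cycle has completed a whole number of laps, i.e. after lcm(20) = 20 in-shuffles.

20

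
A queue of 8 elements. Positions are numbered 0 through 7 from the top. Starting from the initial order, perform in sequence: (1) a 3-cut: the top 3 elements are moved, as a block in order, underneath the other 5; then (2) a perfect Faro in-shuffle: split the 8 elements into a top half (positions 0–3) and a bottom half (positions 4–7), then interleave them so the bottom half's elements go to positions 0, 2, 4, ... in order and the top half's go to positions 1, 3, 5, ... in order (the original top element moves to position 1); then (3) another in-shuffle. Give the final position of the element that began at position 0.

Track the element from position 0 forward through each operation:
  after op 1 (cut 3): 0 → 5
  after op 2 (in-shuffle): 5 → 2
  after op 3 (in-shuffle): 2 → 5

5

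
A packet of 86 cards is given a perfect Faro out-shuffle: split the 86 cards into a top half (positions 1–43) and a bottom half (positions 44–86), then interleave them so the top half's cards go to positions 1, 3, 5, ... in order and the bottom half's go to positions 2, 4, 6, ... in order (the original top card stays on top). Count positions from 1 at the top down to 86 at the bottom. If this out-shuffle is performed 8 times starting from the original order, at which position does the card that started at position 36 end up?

36

Track the card's position through each out-shuffle:
36 → 71 → 56 → 26 → 51 → 16 → 31 → 61 → 36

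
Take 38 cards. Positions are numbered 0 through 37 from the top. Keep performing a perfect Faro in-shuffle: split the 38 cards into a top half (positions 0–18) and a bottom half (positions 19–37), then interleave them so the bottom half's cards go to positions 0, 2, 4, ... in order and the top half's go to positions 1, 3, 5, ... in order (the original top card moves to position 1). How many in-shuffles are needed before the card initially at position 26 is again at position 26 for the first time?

Follow position 26 under repeated in-shuffles:
26 → 14 → 29 → 20 → 2 → 5 → 11 → 23 → 8 → 17 → 35 → 32 → 26
It first returns after 12 in-shuffles.

12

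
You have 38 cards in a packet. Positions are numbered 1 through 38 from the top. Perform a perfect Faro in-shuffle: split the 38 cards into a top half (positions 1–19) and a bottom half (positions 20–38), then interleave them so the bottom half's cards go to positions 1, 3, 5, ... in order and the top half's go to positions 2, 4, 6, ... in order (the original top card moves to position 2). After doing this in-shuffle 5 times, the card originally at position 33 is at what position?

Track the card's position through each in-shuffle:
33 → 27 → 15 → 30 → 21 → 3

3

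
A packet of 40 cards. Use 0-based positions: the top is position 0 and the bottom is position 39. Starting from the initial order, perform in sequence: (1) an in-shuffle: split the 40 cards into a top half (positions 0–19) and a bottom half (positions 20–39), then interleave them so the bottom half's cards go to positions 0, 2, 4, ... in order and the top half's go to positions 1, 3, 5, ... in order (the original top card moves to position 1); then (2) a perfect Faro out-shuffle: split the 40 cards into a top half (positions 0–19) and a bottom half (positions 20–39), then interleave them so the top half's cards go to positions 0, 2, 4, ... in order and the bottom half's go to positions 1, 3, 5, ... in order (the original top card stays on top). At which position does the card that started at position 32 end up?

9

Track the card from position 32 forward through each operation:
  after op 1 (in-shuffle): 32 → 24
  after op 2 (out-shuffle): 24 → 9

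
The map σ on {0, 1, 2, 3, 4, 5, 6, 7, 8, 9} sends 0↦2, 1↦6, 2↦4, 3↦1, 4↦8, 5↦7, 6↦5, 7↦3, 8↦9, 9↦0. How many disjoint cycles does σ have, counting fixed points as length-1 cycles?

2

Cycle decomposition: (0 2 4 8 9) (1 6 5 7 3).
2 cycles.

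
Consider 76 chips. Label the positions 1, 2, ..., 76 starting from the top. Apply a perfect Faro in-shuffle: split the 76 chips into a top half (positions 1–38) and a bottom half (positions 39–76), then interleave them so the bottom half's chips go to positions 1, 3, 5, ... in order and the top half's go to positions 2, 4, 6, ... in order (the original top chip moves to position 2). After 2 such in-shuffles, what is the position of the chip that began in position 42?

14

Track the chip's position through each in-shuffle:
42 → 7 → 14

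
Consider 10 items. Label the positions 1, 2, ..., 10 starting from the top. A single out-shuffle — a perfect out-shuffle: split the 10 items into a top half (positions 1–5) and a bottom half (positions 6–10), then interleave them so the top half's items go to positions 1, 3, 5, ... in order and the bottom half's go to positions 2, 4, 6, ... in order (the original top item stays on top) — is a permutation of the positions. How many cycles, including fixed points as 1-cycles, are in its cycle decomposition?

4

Trace each unvisited position around until it returns:
(1) (2 3 5 9 8 6) (4 7) (10)
4 cycles in total.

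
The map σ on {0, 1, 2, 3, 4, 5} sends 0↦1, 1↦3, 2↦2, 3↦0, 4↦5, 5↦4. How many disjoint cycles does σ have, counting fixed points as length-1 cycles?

3

Cycle decomposition: (0 1 3) (2) (4 5).
3 cycles.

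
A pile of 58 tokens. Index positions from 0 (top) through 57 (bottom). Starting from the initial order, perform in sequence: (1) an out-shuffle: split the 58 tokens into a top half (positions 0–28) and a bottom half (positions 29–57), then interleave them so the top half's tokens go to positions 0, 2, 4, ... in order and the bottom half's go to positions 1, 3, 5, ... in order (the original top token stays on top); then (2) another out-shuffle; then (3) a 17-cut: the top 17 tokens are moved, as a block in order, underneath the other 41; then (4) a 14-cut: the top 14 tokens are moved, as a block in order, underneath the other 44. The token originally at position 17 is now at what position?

38

Track the token from position 17 forward through each operation:
  after op 1 (out-shuffle): 17 → 34
  after op 2 (out-shuffle): 34 → 11
  after op 3 (cut 17): 11 → 52
  after op 4 (cut 14): 52 → 38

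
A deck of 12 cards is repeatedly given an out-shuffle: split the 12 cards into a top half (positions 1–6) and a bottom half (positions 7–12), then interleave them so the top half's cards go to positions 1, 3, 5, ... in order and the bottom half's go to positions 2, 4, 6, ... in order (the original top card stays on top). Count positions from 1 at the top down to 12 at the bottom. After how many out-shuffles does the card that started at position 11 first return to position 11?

Follow position 11 under repeated out-shuffles:
11 → 10 → 8 → 4 → 7 → 2 → 3 → 5 → 9 → 6 → 11
It first returns after 10 out-shuffles.

10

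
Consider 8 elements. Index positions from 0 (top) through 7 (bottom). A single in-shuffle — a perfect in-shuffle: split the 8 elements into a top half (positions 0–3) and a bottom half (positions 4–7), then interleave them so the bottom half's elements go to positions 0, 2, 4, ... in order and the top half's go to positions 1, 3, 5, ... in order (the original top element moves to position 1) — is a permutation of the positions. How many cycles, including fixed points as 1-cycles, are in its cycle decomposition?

2

Trace each unvisited position around until it returns:
(0 1 3 7 6 4) (2 5)
2 cycles in total.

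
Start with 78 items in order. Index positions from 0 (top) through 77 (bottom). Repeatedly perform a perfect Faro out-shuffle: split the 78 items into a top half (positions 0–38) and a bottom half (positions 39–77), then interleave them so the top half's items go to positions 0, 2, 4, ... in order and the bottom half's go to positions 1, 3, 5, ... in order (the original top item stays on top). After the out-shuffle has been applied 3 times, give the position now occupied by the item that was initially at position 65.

Track the item's position through each out-shuffle:
65 → 53 → 29 → 58

58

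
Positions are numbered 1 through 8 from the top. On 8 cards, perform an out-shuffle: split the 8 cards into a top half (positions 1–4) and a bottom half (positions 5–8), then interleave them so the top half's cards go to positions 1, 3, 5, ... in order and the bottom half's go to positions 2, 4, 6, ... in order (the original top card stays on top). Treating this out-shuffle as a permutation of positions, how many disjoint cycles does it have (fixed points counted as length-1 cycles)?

4

Trace each unvisited position around until it returns:
(1) (2 3 5) (4 7 6) (8)
4 cycles in total.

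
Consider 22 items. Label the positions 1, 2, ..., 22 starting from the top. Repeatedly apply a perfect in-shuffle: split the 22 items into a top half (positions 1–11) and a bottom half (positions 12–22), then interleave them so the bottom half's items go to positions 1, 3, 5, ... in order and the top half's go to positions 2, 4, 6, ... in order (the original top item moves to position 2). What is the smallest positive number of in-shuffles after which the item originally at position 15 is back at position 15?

11

Follow position 15 under repeated in-shuffles:
15 → 7 → 14 → 5 → 10 → 20 → 17 → 11 → 22 → 21 → 19 → 15
It first returns after 11 in-shuffles.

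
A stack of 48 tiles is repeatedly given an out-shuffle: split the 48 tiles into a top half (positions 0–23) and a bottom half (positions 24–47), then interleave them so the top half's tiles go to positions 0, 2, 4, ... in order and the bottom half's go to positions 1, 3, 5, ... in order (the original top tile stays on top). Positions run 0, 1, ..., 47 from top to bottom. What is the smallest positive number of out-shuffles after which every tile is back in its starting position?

The out-shuffle permutes the 48 positions with cycle lengths [1, 1, 23, 23].
Every tile is home exactly when every cycle has completed a whole number of laps, i.e. after lcm(1, 23) = 23 out-shuffles.

23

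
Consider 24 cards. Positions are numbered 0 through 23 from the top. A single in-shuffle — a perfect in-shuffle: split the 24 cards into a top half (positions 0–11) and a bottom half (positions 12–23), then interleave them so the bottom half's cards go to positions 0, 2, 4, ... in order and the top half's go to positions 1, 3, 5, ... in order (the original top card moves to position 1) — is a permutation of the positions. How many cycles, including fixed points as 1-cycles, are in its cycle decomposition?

2

Trace each unvisited position around until it returns:
(0 1 3 7 15 6 ... len 20) (4 9 19 14)
2 cycles in total.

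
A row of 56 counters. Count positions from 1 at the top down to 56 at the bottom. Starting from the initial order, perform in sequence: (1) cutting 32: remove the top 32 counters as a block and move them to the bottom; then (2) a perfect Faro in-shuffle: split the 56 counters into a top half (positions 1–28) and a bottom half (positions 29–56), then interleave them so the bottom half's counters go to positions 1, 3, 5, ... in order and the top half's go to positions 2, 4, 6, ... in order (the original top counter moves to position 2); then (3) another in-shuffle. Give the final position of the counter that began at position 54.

Track the counter from position 54 forward through each operation:
  after op 1 (cut 32): 54 → 22
  after op 2 (in-shuffle): 22 → 44
  after op 3 (in-shuffle): 44 → 31

31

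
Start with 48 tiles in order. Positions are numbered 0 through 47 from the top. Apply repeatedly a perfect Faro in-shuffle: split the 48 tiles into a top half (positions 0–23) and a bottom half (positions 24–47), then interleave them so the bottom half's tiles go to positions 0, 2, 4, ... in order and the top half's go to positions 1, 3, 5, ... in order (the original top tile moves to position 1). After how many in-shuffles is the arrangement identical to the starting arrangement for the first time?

21

The in-shuffle permutes the 48 positions with cycle lengths [3, 3, 21, 21].
Every tile is home exactly when every cycle has completed a whole number of laps, i.e. after lcm(3, 21) = 21 in-shuffles.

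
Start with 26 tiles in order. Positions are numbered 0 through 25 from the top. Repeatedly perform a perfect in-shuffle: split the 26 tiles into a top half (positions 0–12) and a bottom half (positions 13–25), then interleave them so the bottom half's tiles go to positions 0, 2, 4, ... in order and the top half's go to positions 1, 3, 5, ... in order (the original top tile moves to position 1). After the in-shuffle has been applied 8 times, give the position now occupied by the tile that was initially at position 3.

24

Track the tile's position through each in-shuffle:
3 → 7 → 15 → 4 → 9 → 19 → 12 → 25 → 24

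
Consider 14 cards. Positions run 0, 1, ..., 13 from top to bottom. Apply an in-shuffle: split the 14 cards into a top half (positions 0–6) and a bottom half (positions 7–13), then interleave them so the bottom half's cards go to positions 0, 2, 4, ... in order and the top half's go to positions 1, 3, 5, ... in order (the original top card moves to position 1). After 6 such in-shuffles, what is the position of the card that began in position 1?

Track the card's position through each in-shuffle:
1 → 3 → 7 → 0 → 1 → 3 → 7

7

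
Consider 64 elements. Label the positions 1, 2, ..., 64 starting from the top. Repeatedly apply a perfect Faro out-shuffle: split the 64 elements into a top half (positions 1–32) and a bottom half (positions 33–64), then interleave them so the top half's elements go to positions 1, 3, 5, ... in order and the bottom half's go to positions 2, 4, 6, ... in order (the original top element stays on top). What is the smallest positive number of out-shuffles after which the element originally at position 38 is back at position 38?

6

Follow position 38 under repeated out-shuffles:
38 → 12 → 23 → 45 → 26 → 51 → 38
It first returns after 6 out-shuffles.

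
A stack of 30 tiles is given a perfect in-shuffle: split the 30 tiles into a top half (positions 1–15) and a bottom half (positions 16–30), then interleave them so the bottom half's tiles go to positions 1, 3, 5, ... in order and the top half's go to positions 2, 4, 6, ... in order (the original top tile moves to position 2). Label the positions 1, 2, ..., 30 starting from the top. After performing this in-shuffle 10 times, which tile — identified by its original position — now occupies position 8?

8

Work backwards from position 8, undoing one in-shuffle at a time:
8 ← 4 ← 2 ← 1 ← 16 ← 8 ← 4 ← 2 ← 1 ← 16 ← 8
So the tile now at position 8 started at position 8.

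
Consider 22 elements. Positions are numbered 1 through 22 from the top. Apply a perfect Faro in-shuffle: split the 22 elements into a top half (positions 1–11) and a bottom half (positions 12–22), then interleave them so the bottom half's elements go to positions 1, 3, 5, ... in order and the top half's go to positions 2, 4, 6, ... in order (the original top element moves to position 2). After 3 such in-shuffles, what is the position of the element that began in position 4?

9

Track the element's position through each in-shuffle:
4 → 8 → 16 → 9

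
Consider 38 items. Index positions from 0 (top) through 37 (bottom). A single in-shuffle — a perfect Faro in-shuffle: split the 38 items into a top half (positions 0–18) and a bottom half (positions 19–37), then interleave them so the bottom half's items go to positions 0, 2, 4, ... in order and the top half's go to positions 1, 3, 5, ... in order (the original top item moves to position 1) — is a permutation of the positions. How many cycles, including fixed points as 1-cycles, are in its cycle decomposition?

4

Trace each unvisited position around until it returns:
(0 1 3 7 15 31 ... len 12) (2 5 11 23 8 17 ... len 12) (6 13 27 16 33 28 ... len 12) (12 25)
4 cycles in total.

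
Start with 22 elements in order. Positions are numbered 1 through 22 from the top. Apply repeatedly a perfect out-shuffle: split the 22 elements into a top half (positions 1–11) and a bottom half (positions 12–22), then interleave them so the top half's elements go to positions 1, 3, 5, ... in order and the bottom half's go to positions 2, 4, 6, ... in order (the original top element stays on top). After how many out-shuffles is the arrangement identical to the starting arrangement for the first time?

The out-shuffle permutes the 22 positions with cycle lengths [1, 1, 2, 3, 3, 6, 6].
Every element is home exactly when every cycle has completed a whole number of laps, i.e. after lcm(1, 2, 3, 6) = 6 out-shuffles.

6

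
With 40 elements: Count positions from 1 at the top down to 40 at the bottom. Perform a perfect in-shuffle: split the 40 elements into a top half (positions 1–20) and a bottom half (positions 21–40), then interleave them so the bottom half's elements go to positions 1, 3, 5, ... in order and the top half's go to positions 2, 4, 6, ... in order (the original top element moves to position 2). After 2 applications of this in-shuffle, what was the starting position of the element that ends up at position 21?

36

Work backwards from position 21, undoing one in-shuffle at a time:
21 ← 31 ← 36
So the element now at position 21 started at position 36.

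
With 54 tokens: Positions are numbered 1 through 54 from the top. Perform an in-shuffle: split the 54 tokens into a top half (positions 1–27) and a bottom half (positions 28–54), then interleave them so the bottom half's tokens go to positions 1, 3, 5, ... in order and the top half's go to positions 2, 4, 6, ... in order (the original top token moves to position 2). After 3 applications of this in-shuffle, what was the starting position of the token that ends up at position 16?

Work backwards from position 16, undoing one in-shuffle at a time:
16 ← 8 ← 4 ← 2
So the token now at position 16 started at position 2.

2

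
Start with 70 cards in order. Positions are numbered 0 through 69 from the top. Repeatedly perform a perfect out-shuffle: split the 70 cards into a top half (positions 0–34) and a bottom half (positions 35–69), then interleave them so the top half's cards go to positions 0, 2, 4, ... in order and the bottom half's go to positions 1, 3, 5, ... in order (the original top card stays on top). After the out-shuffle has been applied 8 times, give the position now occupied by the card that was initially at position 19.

34

Track the card's position through each out-shuffle:
19 → 38 → 7 → 14 → 28 → 56 → 43 → 17 → 34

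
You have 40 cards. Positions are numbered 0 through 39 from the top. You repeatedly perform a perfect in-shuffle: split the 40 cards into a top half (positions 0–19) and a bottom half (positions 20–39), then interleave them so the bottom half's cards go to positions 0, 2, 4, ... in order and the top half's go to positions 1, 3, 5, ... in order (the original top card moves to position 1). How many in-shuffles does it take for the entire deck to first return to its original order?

The in-shuffle permutes the 40 positions with cycle lengths [20, 20].
Every card is home exactly when every cycle has completed a whole number of laps, i.e. after lcm(20) = 20 in-shuffles.

20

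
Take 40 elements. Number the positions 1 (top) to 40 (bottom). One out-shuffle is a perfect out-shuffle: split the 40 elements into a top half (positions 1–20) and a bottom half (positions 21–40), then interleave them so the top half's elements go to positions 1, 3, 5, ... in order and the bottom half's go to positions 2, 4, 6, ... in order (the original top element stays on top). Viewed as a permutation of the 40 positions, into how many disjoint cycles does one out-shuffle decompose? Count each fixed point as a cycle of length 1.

Trace each unvisited position around until it returns:
(1) (2 3 5 9 17 33 ... len 12) (4 7 13 25 10 19 ... len 12) (8 15 29 18 35 30 ... len 12) (14 27) (40)
6 cycles in total.

6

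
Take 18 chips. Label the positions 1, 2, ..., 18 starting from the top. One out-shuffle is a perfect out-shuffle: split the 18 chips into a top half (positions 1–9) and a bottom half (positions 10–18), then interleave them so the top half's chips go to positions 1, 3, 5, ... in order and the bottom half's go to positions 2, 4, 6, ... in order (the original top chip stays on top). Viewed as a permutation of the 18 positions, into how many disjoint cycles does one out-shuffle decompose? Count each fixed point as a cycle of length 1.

4

Trace each unvisited position around until it returns:
(1) (2 3 5 9 17 16 14 10) (4 7 13 8 15 12 6 11) (18)
4 cycles in total.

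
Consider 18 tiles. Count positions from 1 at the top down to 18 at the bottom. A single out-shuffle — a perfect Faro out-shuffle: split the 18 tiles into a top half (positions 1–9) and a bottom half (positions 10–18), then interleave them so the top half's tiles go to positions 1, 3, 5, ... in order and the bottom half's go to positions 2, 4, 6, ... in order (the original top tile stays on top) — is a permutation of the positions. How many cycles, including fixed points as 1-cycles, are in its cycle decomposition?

4

Trace each unvisited position around until it returns:
(1) (2 3 5 9 17 16 14 10) (4 7 13 8 15 12 6 11) (18)
4 cycles in total.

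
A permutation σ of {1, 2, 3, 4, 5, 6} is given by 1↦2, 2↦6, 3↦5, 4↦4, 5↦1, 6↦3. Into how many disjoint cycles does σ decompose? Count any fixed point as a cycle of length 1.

2

Cycle decomposition: (1 2 6 3 5) (4).
2 cycles.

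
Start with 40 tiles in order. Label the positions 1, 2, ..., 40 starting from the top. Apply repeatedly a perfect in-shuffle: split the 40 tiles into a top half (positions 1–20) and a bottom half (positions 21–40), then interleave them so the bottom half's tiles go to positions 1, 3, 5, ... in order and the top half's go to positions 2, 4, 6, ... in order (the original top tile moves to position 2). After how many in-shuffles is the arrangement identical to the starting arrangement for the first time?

The in-shuffle permutes the 40 positions with cycle lengths [20, 20].
Every tile is home exactly when every cycle has completed a whole number of laps, i.e. after lcm(20) = 20 in-shuffles.

20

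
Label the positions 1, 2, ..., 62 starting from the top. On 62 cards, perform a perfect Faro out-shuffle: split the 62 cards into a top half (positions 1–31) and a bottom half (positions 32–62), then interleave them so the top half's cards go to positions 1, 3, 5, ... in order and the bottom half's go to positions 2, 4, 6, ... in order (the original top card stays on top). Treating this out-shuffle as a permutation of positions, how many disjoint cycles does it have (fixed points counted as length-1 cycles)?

3

Trace each unvisited position around until it returns:
(1) (2 3 5 9 17 33 ... len 60) (62)
3 cycles in total.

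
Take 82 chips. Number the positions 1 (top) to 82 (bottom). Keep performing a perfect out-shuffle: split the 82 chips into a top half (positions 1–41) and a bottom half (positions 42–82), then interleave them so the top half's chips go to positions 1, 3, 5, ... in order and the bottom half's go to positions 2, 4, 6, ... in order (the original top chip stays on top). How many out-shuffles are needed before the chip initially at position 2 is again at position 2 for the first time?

54

Follow position 2 under repeated out-shuffles:
2 → 3 → 5 → 9 → 17 → 33 → 65 → 48 → ... → 2 (length 54)
It first returns after 54 out-shuffles.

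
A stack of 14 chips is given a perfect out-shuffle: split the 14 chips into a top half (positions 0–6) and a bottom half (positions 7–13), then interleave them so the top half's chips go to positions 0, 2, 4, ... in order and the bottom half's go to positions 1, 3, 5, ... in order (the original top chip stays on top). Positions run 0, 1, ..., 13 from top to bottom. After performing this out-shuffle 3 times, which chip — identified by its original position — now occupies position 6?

Work backwards from position 6, undoing one out-shuffle at a time:
6 ← 3 ← 8 ← 4
So the chip now at position 6 started at position 4.

4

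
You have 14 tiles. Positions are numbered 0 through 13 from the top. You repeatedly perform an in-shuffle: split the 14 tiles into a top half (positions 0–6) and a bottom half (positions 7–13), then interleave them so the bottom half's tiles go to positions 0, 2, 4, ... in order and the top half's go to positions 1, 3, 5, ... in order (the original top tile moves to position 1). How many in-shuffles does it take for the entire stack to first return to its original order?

The in-shuffle permutes the 14 positions with cycle lengths [2, 4, 4, 4].
Every tile is home exactly when every cycle has completed a whole number of laps, i.e. after lcm(2, 4) = 4 in-shuffles.

4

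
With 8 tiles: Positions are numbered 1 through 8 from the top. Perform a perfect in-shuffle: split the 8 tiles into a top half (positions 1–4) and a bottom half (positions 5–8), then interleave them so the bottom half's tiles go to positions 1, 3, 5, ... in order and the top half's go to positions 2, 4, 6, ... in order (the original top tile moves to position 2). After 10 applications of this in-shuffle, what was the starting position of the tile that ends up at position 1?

Work backwards from position 1, undoing one in-shuffle at a time:
1 ← 5 ← 7 ← 8 ← 4 ← 2 ← 1 ← 5 ← 7 ← 8 ← 4
So the tile now at position 1 started at position 4.

4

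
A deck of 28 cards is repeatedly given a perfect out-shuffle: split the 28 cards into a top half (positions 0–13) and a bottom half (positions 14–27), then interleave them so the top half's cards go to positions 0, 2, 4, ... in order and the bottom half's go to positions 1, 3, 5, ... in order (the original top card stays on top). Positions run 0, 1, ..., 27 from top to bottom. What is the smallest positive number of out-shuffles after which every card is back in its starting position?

18

The out-shuffle permutes the 28 positions with cycle lengths [1, 1, 2, 6, 18].
Every card is home exactly when every cycle has completed a whole number of laps, i.e. after lcm(1, 2, 6, 18) = 18 out-shuffles.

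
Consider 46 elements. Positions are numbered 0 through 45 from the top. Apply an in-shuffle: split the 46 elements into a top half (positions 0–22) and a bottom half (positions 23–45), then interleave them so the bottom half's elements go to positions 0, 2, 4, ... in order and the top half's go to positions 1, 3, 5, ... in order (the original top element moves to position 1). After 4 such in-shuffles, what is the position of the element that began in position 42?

Track the element's position through each in-shuffle:
42 → 38 → 30 → 14 → 29

29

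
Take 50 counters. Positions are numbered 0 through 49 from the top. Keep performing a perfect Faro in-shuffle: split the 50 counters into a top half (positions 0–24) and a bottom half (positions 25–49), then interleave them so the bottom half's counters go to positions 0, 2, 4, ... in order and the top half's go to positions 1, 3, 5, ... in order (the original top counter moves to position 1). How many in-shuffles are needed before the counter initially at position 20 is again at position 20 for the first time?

Follow position 20 under repeated in-shuffles:
20 → 41 → 32 → 14 → 29 → 8 → 17 → 35 → 20
It first returns after 8 in-shuffles.

8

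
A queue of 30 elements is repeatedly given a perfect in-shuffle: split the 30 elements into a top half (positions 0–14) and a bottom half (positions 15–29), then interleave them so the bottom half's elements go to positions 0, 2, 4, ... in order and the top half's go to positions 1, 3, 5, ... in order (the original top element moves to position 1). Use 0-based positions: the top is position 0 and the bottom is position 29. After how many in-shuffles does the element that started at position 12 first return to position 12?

5

Follow position 12 under repeated in-shuffles:
12 → 25 → 20 → 10 → 21 → 12
It first returns after 5 in-shuffles.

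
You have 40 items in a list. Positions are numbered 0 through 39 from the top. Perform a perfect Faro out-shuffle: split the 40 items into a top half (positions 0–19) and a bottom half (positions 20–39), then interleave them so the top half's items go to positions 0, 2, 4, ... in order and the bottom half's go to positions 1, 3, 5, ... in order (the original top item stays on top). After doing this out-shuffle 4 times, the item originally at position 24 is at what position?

33

Track the item's position through each out-shuffle:
24 → 9 → 18 → 36 → 33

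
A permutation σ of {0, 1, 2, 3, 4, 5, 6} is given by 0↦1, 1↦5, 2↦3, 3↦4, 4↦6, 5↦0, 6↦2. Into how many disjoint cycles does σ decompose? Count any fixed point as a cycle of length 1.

Cycle decomposition: (0 1 5) (2 3 4 6).
2 cycles.

2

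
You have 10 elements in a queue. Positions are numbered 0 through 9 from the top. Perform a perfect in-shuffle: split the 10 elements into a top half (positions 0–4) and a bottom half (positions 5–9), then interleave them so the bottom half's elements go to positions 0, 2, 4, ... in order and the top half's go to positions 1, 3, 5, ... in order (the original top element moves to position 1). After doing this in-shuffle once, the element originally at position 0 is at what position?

1

Track the element's position through each in-shuffle:
0 → 1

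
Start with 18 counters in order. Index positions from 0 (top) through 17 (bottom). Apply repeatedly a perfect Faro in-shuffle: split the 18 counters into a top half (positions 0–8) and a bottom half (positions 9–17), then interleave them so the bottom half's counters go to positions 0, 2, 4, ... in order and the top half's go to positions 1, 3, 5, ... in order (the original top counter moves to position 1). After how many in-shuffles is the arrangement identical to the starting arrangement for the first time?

The in-shuffle permutes the 18 positions with cycle lengths [18].
Every counter is home exactly when every cycle has completed a whole number of laps, i.e. after lcm(18) = 18 in-shuffles.

18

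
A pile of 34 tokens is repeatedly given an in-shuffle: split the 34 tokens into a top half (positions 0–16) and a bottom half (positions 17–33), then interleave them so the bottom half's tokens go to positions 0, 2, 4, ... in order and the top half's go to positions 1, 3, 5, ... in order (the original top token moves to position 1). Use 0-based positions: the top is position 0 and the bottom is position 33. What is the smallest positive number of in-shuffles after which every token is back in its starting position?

12

The in-shuffle permutes the 34 positions with cycle lengths [3, 3, 4, 12, 12].
Every token is home exactly when every cycle has completed a whole number of laps, i.e. after lcm(3, 4, 12) = 12 in-shuffles.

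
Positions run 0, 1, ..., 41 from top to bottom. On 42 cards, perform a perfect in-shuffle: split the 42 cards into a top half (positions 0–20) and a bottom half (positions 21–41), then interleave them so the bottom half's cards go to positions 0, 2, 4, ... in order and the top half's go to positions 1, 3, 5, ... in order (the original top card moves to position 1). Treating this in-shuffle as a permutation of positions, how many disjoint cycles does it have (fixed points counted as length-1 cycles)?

3

Trace each unvisited position around until it returns:
(0 1 3 7 15 31 ... len 14) (2 5 11 23 4 9 ... len 14) (6 13 27 12 25 8 ... len 14)
3 cycles in total.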